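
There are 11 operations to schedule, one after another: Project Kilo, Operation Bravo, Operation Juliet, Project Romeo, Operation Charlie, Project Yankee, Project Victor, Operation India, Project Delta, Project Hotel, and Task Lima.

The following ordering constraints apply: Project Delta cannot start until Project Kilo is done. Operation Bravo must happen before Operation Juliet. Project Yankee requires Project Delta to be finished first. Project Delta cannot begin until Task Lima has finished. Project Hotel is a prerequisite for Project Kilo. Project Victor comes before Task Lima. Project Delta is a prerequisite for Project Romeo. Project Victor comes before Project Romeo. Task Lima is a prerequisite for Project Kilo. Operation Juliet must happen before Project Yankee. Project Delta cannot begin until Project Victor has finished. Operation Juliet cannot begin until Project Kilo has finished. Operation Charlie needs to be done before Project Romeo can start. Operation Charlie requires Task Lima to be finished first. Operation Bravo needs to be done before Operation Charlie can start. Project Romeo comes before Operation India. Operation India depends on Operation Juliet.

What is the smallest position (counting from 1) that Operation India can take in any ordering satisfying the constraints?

Working backwards through the constraints from Operation India, its full set of required predecessors is Project Kilo, Operation Bravo, Operation Juliet, Project Romeo, Operation Charlie, Project Victor, Project Delta, Project Hotel, Task Lima — 9 of them.
With 9 mandatory predecessors, the earliest Operation India can sit is position 9+1 = 10, and placing just those 9 first achieves it.

10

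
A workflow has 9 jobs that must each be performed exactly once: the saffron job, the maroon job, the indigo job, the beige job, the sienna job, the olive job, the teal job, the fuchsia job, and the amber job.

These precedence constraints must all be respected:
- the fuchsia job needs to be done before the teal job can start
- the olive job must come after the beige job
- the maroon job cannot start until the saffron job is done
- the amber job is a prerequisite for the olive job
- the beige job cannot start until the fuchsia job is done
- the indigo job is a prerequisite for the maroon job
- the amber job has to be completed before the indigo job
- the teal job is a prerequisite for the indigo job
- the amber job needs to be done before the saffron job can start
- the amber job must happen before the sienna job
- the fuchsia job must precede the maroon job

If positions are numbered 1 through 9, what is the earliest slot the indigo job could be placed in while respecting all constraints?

4

Working backwards through the constraints from the indigo job, its full set of required predecessors is the teal job, the fuchsia job, the amber job — 3 of them.
With 3 mandatory predecessors, the earliest the indigo job can sit is position 3+1 = 4, and placing just those 3 first achieves it.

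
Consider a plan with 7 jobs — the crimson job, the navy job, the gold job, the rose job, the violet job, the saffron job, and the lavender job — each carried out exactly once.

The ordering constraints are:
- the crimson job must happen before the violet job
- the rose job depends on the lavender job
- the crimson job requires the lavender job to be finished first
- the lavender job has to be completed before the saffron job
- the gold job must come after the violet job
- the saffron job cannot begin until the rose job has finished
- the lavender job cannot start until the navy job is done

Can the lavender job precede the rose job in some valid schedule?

Yes

The constraints force the lavender job before the rose job, so yes — every valid ordering has the lavender job earlier.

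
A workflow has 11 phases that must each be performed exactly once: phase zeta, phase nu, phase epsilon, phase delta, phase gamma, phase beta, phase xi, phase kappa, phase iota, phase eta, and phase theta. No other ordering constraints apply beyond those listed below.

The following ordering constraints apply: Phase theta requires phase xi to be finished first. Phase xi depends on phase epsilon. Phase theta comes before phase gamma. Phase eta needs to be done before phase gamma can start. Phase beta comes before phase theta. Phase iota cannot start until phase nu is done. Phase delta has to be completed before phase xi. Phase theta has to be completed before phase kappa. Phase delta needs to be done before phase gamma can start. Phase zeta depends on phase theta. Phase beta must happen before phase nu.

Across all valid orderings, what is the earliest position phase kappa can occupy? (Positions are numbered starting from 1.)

6

Working backwards through the constraints from phase kappa, its full set of required predecessors is phase epsilon, phase delta, phase beta, phase xi, phase theta — 5 of them.
With 5 mandatory predecessors, the earliest phase kappa can sit is position 5+1 = 6, and placing just those 5 first achieves it.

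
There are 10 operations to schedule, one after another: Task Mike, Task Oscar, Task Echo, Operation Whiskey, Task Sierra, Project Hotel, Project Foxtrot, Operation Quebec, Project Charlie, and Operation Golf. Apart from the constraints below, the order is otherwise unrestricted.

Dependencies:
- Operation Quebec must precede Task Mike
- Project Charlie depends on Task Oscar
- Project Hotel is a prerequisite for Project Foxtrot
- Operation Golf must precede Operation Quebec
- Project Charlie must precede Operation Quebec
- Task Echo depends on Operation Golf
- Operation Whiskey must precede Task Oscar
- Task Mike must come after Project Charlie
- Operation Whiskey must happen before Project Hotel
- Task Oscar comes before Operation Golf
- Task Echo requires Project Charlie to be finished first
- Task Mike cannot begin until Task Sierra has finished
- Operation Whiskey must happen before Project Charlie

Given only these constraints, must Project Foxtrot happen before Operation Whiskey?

No

In fact the dependencies run the other way: Operation Whiskey → Project Hotel → Project Foxtrot.
So Project Foxtrot does not have to come before Operation Whiskey — it cannot.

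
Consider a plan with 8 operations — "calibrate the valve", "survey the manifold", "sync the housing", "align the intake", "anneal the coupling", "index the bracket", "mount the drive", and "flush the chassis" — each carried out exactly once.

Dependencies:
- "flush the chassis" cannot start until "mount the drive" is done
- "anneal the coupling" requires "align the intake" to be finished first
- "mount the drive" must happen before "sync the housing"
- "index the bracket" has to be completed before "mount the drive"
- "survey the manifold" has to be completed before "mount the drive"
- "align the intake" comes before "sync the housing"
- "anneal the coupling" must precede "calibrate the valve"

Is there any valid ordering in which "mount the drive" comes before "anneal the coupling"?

Yes

The constraints leave "mount the drive" and "anneal the coupling" unordered relative to each other; nothing requires "anneal the coupling" earlier.
So a valid ordering placing "mount the drive" earlier than "anneal the coupling" exists.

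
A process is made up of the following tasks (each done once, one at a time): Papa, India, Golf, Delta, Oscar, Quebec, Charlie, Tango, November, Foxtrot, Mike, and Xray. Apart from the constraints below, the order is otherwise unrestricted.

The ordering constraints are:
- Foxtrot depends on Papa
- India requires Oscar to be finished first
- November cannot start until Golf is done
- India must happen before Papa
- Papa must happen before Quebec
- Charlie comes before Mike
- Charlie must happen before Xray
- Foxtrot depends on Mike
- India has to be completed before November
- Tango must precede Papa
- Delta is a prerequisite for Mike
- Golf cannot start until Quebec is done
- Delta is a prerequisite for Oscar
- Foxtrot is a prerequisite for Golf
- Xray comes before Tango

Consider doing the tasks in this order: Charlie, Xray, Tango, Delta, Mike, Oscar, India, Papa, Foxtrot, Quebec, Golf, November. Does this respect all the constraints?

Every stated constraint is respected: India sits at position 7, ahead of November at position 12, and each of the other listed pairs likewise has the predecessor earlier in the sequence.

Yes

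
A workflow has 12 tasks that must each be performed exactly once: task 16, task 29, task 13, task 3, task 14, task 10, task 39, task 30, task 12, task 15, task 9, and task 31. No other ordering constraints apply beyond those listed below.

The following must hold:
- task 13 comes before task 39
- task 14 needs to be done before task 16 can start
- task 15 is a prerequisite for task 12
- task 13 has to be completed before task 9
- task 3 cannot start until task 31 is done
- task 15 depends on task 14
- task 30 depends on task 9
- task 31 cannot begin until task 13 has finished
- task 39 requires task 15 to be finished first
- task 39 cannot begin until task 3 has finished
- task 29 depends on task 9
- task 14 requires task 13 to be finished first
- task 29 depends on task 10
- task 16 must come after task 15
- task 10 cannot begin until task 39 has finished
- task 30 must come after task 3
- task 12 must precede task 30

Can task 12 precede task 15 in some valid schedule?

No

The constraints give a chain task 15 → task 12, which forces task 15 before task 12.
Hence task 12 can never be scheduled before task 15.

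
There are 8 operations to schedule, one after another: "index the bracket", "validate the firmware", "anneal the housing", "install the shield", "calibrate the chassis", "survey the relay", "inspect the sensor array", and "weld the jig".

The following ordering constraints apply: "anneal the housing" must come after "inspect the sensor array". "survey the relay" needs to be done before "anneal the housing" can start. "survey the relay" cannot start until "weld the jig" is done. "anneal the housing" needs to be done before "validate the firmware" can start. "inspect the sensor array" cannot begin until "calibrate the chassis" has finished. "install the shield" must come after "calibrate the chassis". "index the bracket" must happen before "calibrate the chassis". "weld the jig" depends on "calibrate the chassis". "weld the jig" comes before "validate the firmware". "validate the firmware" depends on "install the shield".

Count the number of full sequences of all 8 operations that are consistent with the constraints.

"index the bracket" is the only operation with nothing required before it, so every ordering starts there.
Counting all ways to extend the partial order to a total order gives 15.

15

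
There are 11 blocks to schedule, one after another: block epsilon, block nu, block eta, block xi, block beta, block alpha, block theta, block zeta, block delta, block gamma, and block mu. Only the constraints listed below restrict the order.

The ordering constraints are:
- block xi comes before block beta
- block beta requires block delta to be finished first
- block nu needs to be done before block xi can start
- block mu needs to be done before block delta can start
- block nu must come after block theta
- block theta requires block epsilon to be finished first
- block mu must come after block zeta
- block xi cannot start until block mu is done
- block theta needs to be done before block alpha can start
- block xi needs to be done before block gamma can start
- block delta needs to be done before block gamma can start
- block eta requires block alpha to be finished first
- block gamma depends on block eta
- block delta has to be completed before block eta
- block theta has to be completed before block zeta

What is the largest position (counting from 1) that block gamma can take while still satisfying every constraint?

11

Nothing depends on block gamma, so it can be the final block, position 11.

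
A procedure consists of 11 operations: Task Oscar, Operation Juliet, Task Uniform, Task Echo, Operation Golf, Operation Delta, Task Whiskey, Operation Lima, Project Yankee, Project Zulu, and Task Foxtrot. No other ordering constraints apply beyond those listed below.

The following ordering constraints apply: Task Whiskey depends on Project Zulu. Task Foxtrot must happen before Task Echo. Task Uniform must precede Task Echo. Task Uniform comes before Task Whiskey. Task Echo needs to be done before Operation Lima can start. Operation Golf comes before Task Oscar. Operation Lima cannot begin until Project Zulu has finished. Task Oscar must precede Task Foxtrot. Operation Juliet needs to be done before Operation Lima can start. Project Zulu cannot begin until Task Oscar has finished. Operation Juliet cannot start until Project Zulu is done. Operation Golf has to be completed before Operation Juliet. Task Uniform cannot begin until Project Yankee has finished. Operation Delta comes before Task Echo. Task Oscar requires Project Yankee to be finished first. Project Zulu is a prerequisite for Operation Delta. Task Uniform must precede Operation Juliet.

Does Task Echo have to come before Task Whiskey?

No

Task Echo and Task Whiskey are not related by any chain of constraints.
So Task Echo can come before Task Whiskey or after — it is not forced.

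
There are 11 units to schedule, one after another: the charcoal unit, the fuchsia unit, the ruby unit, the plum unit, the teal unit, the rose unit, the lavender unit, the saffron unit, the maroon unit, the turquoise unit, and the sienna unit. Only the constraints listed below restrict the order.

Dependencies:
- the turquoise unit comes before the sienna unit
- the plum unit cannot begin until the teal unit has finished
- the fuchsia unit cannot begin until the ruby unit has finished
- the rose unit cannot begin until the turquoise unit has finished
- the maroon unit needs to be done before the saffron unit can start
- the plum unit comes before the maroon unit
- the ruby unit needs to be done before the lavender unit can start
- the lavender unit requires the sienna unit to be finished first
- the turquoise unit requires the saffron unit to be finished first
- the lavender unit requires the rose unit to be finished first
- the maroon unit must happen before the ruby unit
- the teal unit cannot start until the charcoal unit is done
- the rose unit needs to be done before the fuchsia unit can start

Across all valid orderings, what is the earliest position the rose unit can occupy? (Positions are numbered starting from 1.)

7

Every unit that must precede the rose unit has to come before it. Tracing all chains that end at the rose unit, those units are: the charcoal unit, the plum unit, the teal unit, the saffron unit, the maroon unit, the turquoise unit — 6 in total.
So at minimum 6 units come before the rose unit, putting the rose unit no earlier than position 7. That position is achievable by scheduling exactly those predecessors first.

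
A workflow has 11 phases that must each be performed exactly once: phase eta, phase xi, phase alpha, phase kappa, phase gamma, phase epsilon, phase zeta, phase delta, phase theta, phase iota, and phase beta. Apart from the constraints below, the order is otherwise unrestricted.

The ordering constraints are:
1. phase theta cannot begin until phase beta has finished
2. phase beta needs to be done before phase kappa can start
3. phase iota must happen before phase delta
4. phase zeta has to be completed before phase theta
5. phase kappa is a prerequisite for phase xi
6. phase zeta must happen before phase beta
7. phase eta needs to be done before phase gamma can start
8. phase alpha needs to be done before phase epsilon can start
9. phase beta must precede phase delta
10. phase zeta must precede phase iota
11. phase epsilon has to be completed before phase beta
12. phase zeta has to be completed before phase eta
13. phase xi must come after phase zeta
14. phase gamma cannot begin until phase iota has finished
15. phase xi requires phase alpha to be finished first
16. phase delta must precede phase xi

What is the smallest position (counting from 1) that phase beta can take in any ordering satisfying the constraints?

Working backwards through the constraints from phase beta, its full set of required predecessors is phase alpha, phase epsilon, phase zeta — 3 of them.
With 3 mandatory predecessors, the earliest phase beta can sit is position 3+1 = 4, and placing just those 3 first achieves it.

4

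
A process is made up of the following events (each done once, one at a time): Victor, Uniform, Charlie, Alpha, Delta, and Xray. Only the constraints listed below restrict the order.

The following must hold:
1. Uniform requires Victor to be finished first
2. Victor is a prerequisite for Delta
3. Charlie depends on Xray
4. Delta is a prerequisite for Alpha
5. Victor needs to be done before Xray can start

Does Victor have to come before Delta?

Tracing the constraints gives a chain: Victor → Delta.
Hence Victor necessarily comes before Delta.

Yes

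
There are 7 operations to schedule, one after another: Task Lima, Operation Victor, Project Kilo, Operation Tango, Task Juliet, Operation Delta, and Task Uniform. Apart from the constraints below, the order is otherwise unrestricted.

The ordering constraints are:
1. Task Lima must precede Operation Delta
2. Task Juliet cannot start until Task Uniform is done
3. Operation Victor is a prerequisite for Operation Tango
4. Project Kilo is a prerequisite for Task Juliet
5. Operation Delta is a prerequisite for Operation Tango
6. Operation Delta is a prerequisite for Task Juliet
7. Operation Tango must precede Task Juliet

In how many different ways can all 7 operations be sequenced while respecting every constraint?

90

The operations with no prerequisites are Task Lima, Operation Victor, Project Kilo, Task Uniform; any of them can be placed first.
Enumerating by repeatedly choosing an available operation (one whose prerequisites are all placed) gives 90 distinct complete orderings.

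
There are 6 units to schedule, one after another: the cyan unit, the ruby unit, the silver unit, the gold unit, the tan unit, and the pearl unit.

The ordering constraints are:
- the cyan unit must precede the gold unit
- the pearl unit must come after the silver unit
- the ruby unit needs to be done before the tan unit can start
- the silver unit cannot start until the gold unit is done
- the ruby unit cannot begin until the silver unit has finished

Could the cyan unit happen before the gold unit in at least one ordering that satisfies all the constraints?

Yes

The cyan unit is actually forced before the gold unit by the constraints, so certainly some valid ordering has the cyan unit first.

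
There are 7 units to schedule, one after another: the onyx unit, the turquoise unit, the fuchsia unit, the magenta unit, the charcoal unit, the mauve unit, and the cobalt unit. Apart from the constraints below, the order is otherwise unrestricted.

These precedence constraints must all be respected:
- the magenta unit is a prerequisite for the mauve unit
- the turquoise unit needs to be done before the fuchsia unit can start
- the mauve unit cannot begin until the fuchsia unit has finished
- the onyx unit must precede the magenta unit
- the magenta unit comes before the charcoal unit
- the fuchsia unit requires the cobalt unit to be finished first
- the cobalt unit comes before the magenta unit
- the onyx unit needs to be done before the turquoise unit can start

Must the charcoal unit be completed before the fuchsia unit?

No

No chain of constraints connects the charcoal unit to the fuchsia unit in either direction.
So the charcoal unit can come before the fuchsia unit or after — it is not forced.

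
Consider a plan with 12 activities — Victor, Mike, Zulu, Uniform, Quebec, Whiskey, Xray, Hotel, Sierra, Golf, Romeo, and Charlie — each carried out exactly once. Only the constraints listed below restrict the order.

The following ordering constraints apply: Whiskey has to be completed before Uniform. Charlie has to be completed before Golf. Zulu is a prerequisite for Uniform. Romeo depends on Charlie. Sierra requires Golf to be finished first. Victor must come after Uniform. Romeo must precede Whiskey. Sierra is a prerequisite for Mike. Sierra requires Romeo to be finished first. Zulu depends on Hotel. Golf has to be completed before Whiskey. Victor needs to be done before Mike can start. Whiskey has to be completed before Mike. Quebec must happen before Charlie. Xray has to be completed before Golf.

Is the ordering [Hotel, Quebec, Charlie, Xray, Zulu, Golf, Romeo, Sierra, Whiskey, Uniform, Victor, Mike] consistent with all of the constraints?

Yes

Every stated constraint is respected: Zulu sits at position 5, ahead of Uniform at position 10, and each of the other listed pairs likewise has the predecessor earlier in the sequence.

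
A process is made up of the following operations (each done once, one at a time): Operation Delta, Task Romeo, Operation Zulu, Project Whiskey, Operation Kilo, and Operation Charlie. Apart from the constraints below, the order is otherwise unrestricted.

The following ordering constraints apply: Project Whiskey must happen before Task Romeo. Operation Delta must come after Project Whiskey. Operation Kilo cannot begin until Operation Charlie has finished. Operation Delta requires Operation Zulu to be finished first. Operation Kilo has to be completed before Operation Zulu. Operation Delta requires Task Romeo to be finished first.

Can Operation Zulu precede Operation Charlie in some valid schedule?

No

The constraints give a chain Operation Charlie → Operation Kilo → Operation Zulu, which forces Operation Charlie before Operation Zulu.
Hence Operation Zulu can never be scheduled before Operation Charlie.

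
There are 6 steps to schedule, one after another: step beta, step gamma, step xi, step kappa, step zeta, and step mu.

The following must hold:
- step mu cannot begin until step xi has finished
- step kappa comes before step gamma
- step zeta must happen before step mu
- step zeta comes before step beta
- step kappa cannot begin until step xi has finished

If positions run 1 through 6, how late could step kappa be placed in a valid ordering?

5

The only step forced after step kappa (directly or by a chain) is step gamma.
With 1 mandatory successor out of 6 steps total, the latest slot for step kappa is 6−1 = 5, and it's reachable by doing all non-successors before step kappa.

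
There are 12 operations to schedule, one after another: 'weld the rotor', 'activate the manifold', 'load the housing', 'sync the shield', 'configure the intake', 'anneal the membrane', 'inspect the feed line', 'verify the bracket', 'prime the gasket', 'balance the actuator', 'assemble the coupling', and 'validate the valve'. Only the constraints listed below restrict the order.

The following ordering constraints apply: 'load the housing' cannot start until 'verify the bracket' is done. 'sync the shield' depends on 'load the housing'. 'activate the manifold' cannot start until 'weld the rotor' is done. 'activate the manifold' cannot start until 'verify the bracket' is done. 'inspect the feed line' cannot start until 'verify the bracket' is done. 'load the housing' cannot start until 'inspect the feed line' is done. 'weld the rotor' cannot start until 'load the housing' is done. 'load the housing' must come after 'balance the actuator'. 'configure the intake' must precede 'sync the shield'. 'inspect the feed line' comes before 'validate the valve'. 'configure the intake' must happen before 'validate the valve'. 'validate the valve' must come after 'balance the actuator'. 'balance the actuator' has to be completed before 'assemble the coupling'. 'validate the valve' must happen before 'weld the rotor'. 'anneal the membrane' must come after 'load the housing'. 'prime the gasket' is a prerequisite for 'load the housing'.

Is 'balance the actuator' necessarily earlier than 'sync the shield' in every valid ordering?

Chaining the stated constraints: 'balance the actuator' → 'load the housing' → 'sync the shield'.
That forces 'balance the actuator' before 'sync the shield' in every valid schedule.

Yes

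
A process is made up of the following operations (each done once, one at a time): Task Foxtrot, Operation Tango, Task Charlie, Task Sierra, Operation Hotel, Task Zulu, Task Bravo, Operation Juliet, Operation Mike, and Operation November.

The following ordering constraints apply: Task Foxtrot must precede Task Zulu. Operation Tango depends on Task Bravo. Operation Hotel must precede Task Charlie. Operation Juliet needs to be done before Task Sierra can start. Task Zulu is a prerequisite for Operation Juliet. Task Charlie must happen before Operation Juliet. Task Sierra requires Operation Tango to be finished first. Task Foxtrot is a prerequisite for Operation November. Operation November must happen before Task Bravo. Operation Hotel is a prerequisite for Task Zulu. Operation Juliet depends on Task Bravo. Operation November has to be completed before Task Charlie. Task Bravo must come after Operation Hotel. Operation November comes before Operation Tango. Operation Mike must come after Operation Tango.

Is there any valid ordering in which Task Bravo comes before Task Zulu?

No chain of constraints runs from Task Zulu to Task Bravo, so Task Zulu is not required to come first.
That means at least one valid schedule has Task Bravo before Task Zulu.

Yes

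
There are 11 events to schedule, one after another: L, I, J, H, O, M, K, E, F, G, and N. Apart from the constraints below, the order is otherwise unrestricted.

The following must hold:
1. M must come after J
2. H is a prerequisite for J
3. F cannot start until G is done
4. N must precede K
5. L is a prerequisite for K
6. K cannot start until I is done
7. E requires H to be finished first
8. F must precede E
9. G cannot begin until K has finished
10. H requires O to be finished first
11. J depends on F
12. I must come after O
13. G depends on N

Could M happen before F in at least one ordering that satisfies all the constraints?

No

Following F → J → M, F must precede M in every valid ordering.
So no valid ordering can have M before F.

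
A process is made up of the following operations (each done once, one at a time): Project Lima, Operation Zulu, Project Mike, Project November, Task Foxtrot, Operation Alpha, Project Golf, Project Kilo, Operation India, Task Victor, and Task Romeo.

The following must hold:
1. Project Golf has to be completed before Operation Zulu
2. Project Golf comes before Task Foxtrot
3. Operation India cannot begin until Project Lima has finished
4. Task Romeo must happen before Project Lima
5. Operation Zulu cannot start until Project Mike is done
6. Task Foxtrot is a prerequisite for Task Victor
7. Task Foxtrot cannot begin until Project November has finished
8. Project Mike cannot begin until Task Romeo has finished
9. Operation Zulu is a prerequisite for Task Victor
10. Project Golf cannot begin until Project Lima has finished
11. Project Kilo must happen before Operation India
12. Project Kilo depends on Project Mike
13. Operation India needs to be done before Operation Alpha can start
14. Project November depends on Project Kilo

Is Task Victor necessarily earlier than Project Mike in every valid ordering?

The constraints actually force Project Mike before Task Victor (via Project Mike → Operation Zulu → Task Victor), not the other way around.
So Task Victor does not have to come before Project Mike — it cannot.

No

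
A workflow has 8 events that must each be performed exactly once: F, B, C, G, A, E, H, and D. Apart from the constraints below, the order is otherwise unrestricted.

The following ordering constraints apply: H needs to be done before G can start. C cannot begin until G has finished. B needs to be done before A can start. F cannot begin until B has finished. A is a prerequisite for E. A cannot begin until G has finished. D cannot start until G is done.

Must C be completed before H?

The constraints actually force H before C (via H → G → C), not the other way around.
So C does not have to come before H — it cannot.

No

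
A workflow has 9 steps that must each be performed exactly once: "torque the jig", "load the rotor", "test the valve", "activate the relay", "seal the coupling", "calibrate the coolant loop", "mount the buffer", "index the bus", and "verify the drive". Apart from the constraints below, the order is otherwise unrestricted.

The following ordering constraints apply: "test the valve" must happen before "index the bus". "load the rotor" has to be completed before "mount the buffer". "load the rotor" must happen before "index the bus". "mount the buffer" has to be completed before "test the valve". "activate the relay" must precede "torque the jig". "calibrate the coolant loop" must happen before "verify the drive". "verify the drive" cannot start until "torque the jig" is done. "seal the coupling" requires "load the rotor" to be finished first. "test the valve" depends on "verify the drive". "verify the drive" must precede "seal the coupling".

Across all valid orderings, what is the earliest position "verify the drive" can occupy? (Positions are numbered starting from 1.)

4

Working backwards through the constraints from "verify the drive", its full set of required predecessors is "torque the jig", "activate the relay", "calibrate the coolant loop" — 3 of them.
With 3 mandatory predecessors, the earliest "verify the drive" can sit is position 3+1 = 4, and placing just those 3 first achieves it.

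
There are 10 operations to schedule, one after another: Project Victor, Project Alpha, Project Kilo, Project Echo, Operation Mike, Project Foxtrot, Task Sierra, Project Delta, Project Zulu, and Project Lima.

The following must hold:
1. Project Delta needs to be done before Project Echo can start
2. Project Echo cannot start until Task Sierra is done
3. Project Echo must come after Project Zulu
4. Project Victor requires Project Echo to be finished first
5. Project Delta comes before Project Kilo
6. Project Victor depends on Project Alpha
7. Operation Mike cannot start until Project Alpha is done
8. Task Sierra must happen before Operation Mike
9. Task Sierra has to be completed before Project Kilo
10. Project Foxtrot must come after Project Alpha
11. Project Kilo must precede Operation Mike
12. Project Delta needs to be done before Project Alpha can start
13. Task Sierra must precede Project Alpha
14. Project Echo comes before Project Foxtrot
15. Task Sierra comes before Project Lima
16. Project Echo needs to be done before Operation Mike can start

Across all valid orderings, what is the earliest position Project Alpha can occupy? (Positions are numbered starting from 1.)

The operations that are forced before Project Alpha, directly or transitively, are Task Sierra, Project Delta. That's 2 operations.
With 2 mandatory predecessors, the earliest Project Alpha can sit is position 2+1 = 3, and placing just those 2 first achieves it.

3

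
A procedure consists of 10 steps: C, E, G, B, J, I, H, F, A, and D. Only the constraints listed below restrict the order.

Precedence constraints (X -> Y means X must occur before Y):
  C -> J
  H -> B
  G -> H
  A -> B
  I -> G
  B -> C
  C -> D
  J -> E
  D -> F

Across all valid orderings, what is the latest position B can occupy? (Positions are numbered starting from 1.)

5

Following every chain forward from B, the steps that must come later are C, E, J, F, D — 5 of them.
So at least 5 steps follow B, putting B no later than position 5. That position is achievable by scheduling everything else first.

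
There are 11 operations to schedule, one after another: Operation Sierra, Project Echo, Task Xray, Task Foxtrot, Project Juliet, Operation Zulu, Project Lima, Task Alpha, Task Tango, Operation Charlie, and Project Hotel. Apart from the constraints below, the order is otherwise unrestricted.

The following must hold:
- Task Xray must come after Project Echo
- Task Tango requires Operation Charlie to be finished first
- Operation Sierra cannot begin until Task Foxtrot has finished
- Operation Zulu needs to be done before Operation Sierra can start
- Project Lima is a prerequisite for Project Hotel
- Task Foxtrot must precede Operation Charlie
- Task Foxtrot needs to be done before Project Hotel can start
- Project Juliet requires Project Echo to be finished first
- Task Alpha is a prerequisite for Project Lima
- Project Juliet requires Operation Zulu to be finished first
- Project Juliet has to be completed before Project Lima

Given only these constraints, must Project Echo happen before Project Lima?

There is a constraint chain Project Echo → Project Juliet → Project Lima.
So Project Echo must precede Project Lima in any valid ordering.

Yes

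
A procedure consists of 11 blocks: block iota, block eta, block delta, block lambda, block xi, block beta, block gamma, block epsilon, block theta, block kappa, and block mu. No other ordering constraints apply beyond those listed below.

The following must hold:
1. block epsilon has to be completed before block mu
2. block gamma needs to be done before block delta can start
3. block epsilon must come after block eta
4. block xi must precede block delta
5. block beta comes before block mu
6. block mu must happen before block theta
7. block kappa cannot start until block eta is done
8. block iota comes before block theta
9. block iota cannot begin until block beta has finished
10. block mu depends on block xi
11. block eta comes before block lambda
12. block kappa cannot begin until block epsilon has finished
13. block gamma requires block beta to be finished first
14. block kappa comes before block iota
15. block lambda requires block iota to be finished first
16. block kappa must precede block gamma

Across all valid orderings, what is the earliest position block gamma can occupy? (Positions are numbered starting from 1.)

Every block that must precede block gamma has to come before it. Tracing all chains that end at block gamma, those blocks are: block eta, block beta, block epsilon, block kappa — 4 in total.
With 4 mandatory predecessors, the earliest block gamma can sit is position 4+1 = 5, and placing just those 4 first achieves it.

5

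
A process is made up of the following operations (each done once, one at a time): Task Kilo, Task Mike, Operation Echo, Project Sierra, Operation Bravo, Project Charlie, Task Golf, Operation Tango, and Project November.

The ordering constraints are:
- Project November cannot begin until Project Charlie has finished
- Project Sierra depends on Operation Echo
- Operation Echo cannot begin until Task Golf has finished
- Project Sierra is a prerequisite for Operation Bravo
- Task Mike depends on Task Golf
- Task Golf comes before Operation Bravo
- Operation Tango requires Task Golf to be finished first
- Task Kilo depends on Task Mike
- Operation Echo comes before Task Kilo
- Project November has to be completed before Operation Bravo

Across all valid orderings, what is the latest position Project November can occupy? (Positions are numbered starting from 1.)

8

Following the constraints forward from Project November, its only required successor is Operation Bravo.
With 1 mandatory successor out of 9 operations total, the latest slot for Project November is 9−1 = 8, and it's reachable by doing all non-successors before Project November.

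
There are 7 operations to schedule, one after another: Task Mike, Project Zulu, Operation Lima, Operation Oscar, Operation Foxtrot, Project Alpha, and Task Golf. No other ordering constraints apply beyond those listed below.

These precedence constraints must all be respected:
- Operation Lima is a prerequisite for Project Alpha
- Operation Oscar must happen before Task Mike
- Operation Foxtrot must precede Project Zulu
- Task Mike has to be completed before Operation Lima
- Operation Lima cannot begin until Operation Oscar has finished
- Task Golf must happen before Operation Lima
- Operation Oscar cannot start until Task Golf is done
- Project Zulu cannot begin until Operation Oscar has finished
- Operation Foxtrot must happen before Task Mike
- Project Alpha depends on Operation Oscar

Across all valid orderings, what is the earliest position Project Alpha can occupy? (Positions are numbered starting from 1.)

The operations that are forced before Project Alpha, directly or transitively, are Task Mike, Operation Lima, Operation Oscar, Operation Foxtrot, Task Golf. That's 5 operations.
With 5 mandatory predecessors, the earliest Project Alpha can sit is position 5+1 = 6, and placing just those 5 first achieves it.

6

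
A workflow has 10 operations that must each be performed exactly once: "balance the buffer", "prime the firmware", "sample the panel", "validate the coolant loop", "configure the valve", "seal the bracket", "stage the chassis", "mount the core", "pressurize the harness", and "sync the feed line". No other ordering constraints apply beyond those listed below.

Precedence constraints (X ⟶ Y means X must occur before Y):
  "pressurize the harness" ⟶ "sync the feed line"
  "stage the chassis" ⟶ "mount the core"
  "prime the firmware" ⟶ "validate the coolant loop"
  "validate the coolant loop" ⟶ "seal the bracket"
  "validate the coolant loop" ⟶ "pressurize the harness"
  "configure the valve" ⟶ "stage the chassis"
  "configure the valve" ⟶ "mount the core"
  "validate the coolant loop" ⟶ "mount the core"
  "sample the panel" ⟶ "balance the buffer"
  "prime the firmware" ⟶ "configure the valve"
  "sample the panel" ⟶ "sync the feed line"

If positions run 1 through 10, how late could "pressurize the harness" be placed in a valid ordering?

The only operation forced after "pressurize the harness" (directly or by a chain) is "sync the feed line".
With 1 mandatory successor out of 10 operations total, the latest slot for "pressurize the harness" is 10−1 = 9, and it's reachable by doing all non-successors before "pressurize the harness".

9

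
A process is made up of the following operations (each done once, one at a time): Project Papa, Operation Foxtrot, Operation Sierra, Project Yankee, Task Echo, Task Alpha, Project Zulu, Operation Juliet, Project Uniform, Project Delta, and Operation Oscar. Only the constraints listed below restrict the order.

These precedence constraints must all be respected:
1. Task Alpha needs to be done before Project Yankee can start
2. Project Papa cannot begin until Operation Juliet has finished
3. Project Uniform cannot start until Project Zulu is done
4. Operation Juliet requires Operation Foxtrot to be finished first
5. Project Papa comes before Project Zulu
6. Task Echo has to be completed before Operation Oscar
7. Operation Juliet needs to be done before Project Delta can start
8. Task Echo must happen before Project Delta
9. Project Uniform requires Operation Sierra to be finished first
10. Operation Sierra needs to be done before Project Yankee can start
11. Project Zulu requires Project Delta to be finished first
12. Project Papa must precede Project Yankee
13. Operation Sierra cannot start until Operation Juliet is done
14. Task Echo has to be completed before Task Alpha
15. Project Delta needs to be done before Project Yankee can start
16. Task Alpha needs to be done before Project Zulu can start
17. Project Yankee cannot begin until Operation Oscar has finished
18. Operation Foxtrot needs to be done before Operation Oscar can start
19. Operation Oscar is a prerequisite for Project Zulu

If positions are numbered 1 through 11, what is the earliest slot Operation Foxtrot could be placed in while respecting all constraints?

Nothing is required before Operation Foxtrot; it can be the very first operation.

1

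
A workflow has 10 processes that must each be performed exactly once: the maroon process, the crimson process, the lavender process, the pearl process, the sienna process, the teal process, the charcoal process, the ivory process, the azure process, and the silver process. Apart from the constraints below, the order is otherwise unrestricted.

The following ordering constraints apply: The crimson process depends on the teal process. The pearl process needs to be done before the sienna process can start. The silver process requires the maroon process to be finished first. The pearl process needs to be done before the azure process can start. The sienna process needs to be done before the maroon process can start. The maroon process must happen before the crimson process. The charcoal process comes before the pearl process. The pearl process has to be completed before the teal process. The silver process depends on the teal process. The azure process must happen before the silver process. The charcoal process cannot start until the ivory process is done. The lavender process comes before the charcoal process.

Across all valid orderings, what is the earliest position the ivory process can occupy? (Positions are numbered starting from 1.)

The ivory process has no prerequisites at all, so it can go in position 1.

1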